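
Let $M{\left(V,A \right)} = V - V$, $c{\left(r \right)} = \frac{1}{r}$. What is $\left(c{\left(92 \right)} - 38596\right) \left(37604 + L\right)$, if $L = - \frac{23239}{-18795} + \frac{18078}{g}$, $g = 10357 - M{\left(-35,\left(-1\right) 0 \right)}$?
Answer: $- \frac{25994100308984137783}{17908702980} \approx -1.4515 \cdot 10^{9}$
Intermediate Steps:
$M{\left(V,A \right)} = 0$
$g = 10357$ ($g = 10357 - 0 = 10357 + 0 = 10357$)
$L = \frac{580462333}{194659815}$ ($L = - \frac{23239}{-18795} + \frac{18078}{10357} = \left(-23239\right) \left(- \frac{1}{18795}\right) + 18078 \cdot \frac{1}{10357} = \frac{23239}{18795} + \frac{18078}{10357} = \frac{580462333}{194659815} \approx 2.9819$)
$\left(c{\left(92 \right)} - 38596\right) \left(37604 + L\right) = \left(\frac{1}{92} - 38596\right) \left(37604 + \frac{580462333}{194659815}\right) = \left(\frac{1}{92} - 38596\right) \frac{7320568145593}{194659815} = \left(- \frac{3550831}{92}\right) \frac{7320568145593}{194659815} = - \frac{25994100308984137783}{17908702980}$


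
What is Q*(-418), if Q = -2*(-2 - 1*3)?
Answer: -4180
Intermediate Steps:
Q = 10 (Q = -2*(-2 - 3) = -2*(-5) = 10)
Q*(-418) = 10*(-418) = -4180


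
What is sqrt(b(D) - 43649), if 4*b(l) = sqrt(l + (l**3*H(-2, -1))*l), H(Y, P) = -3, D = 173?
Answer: sqrt(-174596 + 5*I*sqrt(107489398))/2 ≈ 30.686 + 211.17*I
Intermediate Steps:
b(l) = sqrt(l - 3*l**4)/4 (b(l) = sqrt(l + (l**3*(-3))*l)/4 = sqrt(l + (-3*l**3)*l)/4 = sqrt(l - 3*l**4)/4)
sqrt(b(D) - 43649) = sqrt(sqrt(173 - 3*173**4)/4 - 43649) = sqrt(sqrt(173 - 3*895745041)/4 - 43649) = sqrt(sqrt(173 - 2687235123)/4 - 43649) = sqrt(sqrt(-2687234950)/4 - 43649) = sqrt((5*I*sqrt(107489398))/4 - 43649) = sqrt(5*I*sqrt(107489398)/4 - 43649) = sqrt(-43649 + 5*I*sqrt(107489398)/4)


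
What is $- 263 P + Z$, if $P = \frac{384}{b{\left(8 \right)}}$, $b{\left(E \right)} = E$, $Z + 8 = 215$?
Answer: $-12417$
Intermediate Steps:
$Z = 207$ ($Z = -8 + 215 = 207$)
$P = 48$ ($P = \frac{384}{8} = 384 \cdot \frac{1}{8} = 48$)
$- 263 P + Z = \left(-263\right) 48 + 207 = -12624 + 207 = -12417$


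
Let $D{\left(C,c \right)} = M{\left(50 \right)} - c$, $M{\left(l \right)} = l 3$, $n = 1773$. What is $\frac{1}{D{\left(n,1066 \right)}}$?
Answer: $- \frac{1}{916} \approx -0.0010917$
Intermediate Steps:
$M{\left(l \right)} = 3 l$
$D{\left(C,c \right)} = 150 - c$ ($D{\left(C,c \right)} = 3 \cdot 50 - c = 150 - c$)
$\frac{1}{D{\left(n,1066 \right)}} = \frac{1}{150 - 1066} = \frac{1}{-916} = - \frac{1}{916}$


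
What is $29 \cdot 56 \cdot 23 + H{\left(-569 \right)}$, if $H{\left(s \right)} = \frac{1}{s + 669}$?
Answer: $\frac{3735201}{100} \approx 37352.0$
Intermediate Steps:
$H{\left(s \right)} = \frac{1}{669 + s}$
$29 \cdot 56 \cdot 23 + H{\left(-569 \right)} = 29 \cdot 56 \cdot 23 + \frac{1}{669 - 569} = 1624 \cdot 23 + \frac{1}{100} = 37352 + \frac{1}{100} = \frac{3735201}{100}$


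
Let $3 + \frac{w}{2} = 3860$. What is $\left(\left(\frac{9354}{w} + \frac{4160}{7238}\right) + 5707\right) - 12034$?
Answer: $- \frac{12612910474}{1994069} \approx -6325.2$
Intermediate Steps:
$w = 7714$ ($w = -6 + 2 \cdot 3860 = -6 + 7720 = 7714$)
$\left(\left(\frac{9354}{w} + \frac{4160}{7238}\right) + 5707\right) - 12034 = \left(\left(\frac{9354}{7714} + \frac{4160}{7238}\right) + 5707\right) - 12034 = \left(\left(9354 \cdot \frac{1}{7714} + 4160 \cdot \frac{1}{7238}\right) + 5707\right) - 12034 = \left(\left(\frac{4677}{3857} + \frac{2080}{3619}\right) + 5707\right) - 12034 = \left(\frac{3564089}{1994069} + 5707\right) - 12034 = \frac{11383715872}{1994069} - 12034 = - \frac{12612910474}{1994069}$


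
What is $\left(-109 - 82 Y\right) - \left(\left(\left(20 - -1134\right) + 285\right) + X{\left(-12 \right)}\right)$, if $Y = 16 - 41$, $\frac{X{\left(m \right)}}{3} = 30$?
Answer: $412$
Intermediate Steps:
$X{\left(m \right)} = 90$ ($X{\left(m \right)} = 3 \cdot 30 = 90$)
$Y = -25$
$\left(-109 - 82 Y\right) - \left(\left(\left(20 - -1134\right) + 285\right) + X{\left(-12 \right)}\right) = \left(-109 - -2050\right) - \left(\left(\left(20 - -1134\right) + 285\right) + 90\right) = \left(-109 + 2050\right) - \left(\left(\left(20 + 1134\right) + 285\right) + 90\right) = 1941 - \left(\left(1154 + 285\right) + 90\right) = 1941 - \left(1439 + 90\right) = 1941 - 1529 = 412$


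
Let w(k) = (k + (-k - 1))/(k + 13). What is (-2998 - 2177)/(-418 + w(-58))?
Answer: 232875/18809 ≈ 12.381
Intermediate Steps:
w(k) = -1/(13 + k) (w(k) = (k + (-1 - k))/(13 + k) = -1/(13 + k))
(-2998 - 2177)/(-418 + w(-58)) = (-2998 - 2177)/(-418 - 1/(13 - 58)) = -5175/(-418 - 1/(-45)) = -5175/(-418 - 1*(-1/45)) = -5175/(-418 + 1/45) = -5175/(-18809/45) = -5175*(-45/18809) = 232875/18809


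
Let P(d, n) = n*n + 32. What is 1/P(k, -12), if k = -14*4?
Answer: 1/176 ≈ 0.0056818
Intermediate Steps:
k = -56
P(d, n) = 32 + n² (P(d, n) = n² + 32 = 32 + n²)
1/P(k, -12) = 1/(32 + (-12)²) = 1/(32 + 144) = 1/176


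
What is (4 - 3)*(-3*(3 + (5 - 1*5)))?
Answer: -9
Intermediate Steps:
(4 - 3)*(-3*(3 + (5 - 1*5))) = 1*(-3*(3 + (5 - 5))) = 1*(-3*(3 + 0)) = 1*(-3*3) = 1*(-9) = -9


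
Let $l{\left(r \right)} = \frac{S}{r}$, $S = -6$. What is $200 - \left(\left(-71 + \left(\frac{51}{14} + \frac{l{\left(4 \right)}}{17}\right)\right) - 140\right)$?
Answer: $\frac{48486}{119} \approx 407.45$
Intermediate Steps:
$l{\left(r \right)} = - \frac{6}{r}$
$200 - \left(\left(-71 + \left(\frac{51}{14} + \frac{l{\left(4 \right)}}{17}\right)\right) - 140\right) = 200 - \left(\left(-71 + \left(\frac{51}{14} + \frac{\left(-6\right) \frac{1}{4}}{17}\right)\right) - 140\right) = 200 - \left(\left(-71 + \left(51 \cdot \frac{1}{14} + \left(-6\right) \frac{1}{4} \cdot \frac{1}{17}\right)\right) - 140\right) = 200 - \left(\left(-71 + \left(\frac{51}{14} - \frac{3}{34}\right)\right) - 140\right) = 200 - \left(\left(-71 + \frac{423}{119}\right) - 140\right) = 200 - \left(- \frac{8026}{119} - 140\right) = 200 - - \frac{24686}{119} = 200 + \frac{24686}{119} = \frac{48486}{119}$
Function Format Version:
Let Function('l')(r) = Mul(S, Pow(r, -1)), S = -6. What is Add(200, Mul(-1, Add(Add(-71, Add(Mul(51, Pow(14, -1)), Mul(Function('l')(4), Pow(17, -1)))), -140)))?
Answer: Rational(48486, 119) ≈ 407.45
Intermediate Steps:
Function('l')(r) = Mul(-6, Pow(r, -1))
Add(200, Mul(-1, Add(Add(-71, Add(Mul(51, Pow(14, -1)), Mul(Function('l')(4), Pow(17, -1)))), -140))) = Add(200, Mul(-1, Add(Add(-71, Add(Mul(51, Pow(14, -1)), Mul(Mul(-6, Pow(4, -1)), Pow(17, -1)))), -140))) = Add(200, Mul(-1, Add(Add(-71, Add(Mul(51, Rational(1, 14)), Mul(Mul(-6, Rational(1, 4)), Rational(1, 17)))), -140))) = Add(200, Mul(-1, Add(Add(-71, Add(Rational(51, 14), Mul(Rational(-3, 2), Rational(1, 17)))), -140))) = Add(200, Mul(-1, Add(Add(-71, Add(Rational(51, 14), Rational(-3, 34))), -140))) = Add(200, Mul(-1, Add(Add(-71, Rational(423, 119)), -140))) = Add(200, Mul(-1, Add(Rational(-8026, 119), -140))) = Add(200, Mul(-1, Rational(-24686, 119))) = Add(200, Rational(24686, 119)) = Rational(48486, 119)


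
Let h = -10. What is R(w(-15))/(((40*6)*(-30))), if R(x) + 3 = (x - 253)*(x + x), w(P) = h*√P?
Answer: 1001/2400 - 253*I*√15/360 ≈ 0.41708 - 2.7218*I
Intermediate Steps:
w(P) = -10*√P
R(x) = -3 + 2*x*(-253 + x) (R(x) = -3 + (x - 253)*(x + x) = -3 + (-253 + x)*(2*x) = -3 + 2*x*(-253 + x))
R(w(-15))/(((40*6)*(-30))) = (-3 - (-5060)*√(-15) + 2*(-10*I*√15)²)/(((40*6)*(-30))) = (-3 - (-5060)*I*√15 + 2*(-10*I*√15)²)/((240*(-30))) = (-3 - (-5060)*I*√15 + 2*(-10*I*√15)²)/(-7200) = (-3 + 5060*I*√15 + 2*(-1500))*(-1/7200) = (-3 + 5060*I*√15 - 3000)*(-1/7200) = (-3003 + 5060*I*√15)*(-1/7200) = 1001/2400 - 253*I*√15/360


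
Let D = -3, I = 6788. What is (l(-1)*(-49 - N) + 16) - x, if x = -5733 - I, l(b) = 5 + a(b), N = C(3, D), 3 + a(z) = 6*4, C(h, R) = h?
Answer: 11185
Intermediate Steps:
a(z) = 21 (a(z) = -3 + 6*4 = -3 + 24 = 21)
N = 3
l(b) = 26 (l(b) = 5 + 21 = 26)
x = -12521 (x = -5733 - 1*6788 = -5733 - 6788 = -12521)
(l(-1)*(-49 - N) + 16) - x = (26*(-49 - 1*3) + 16) - 1*(-12521) = (26*(-49 - 3) + 16) + 12521 = (26*(-52) + 16) + 12521 = (-1352 + 16) + 12521 = -1336 + 12521 = 11185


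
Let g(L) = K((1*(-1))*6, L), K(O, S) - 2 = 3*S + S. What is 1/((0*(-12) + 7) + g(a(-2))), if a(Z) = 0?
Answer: ⅑ ≈ 0.11111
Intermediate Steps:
K(O, S) = 2 + 4*S (K(O, S) = 2 + (3*S + S) = 2 + 4*S)
g(L) = 2 + 4*L
1/((0*(-12) + 7) + g(a(-2))) = 1/((0*(-12) + 7) + (2 + 4*0)) = 1/((0 + 7) + (2 + 0)) = 1/(7 + 2) = 1/9 = ⅑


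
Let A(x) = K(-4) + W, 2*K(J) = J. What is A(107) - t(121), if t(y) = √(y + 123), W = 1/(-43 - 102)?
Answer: -291/145 - 2*√61 ≈ -17.627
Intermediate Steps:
K(J) = J/2
W = -1/145 (W = 1/(-145) = -1/145 ≈ -0.0068966)
A(x) = -291/145 (A(x) = (½)*(-4) - 1/145 = -2 - 1/145 = -291/145)
t(y) = √(123 + y)
A(107) - t(121) = -291/145 - √(123 + 121) = -291/145 - √244 = -291/145 - 2*√61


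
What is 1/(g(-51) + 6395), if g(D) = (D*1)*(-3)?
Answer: 1/6548 ≈ 0.00015272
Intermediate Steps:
g(D) = -3*D (g(D) = D*(-3) = -3*D)
1/(g(-51) + 6395) = 1/(-3*(-51) + 6395) = 1/(153 + 6395) = 1/6548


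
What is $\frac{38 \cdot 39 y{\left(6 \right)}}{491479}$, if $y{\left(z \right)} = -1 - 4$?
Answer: $- \frac{7410}{491479} \approx -0.015077$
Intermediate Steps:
$y{\left(z \right)} = -5$
$\frac{38 \cdot 39 y{\left(6 \right)}}{491479} = \frac{38 \cdot 39 \left(-5\right)}{491479} = 1482 \left(-5\right) \frac{1}{491479} = \left(-7410\right) \frac{1}{491479} = - \frac{7410}{491479}$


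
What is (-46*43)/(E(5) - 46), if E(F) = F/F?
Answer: 1978/45 ≈ 43.956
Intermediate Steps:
E(F) = 1
(-46*43)/(E(5) - 46) = (-46*43)/(1 - 46) = -1978/(-45) = -1978*(-1/45) = 1978/45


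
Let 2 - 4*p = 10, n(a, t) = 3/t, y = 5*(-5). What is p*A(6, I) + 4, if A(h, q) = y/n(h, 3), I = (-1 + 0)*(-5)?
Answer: 54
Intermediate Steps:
y = -25
I = 5 (I = -1*(-5) = 5)
p = -2 (p = 1/2 - 1/4*10 = 1/2 - 5/2 = -2)
A(h, q) = -25 (A(h, q) = -25/1 = -25*1 = -25)
p*A(6, I) + 4 = -2*(-25) + 4 = 50 + 4 = 54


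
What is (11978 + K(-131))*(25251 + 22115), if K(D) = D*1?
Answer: 561145002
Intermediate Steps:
K(D) = D
(11978 + K(-131))*(25251 + 22115) = (11978 - 131)*(25251 + 22115) = 11847*47366 = 561145002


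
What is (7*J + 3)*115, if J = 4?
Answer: 3565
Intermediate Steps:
(7*J + 3)*115 = (7*4 + 3)*115 = (28 + 3)*115 = 31*115 = 3565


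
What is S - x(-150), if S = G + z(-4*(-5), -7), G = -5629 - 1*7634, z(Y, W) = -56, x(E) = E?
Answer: -13169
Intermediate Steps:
G = -13263 (G = -5629 - 7634 = -13263)
S = -13319 (S = -13263 - 56 = -13319)
S - x(-150) = -13319 - 1*(-150) = -13319 + 150 = -13169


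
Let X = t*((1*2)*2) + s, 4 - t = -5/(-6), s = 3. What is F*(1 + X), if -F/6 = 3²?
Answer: -900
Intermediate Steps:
F = -54 (F = -6*3² = -6*9 = -54)
t = 19/6 (t = 4 - (-5)/(-6) = 4 - (-5)*(-1)/6 = 4 - 1*⅚ = 4 - ⅚ = 19/6 ≈ 3.1667)
X = 47/3 (X = 19*((1*2)*2)/6 + 3 = 19*(2*2)/6 + 3 = (19/6)*4 + 3 = 38/3 + 3 = 47/3 ≈ 15.667)
F*(1 + X) = -54*(1 + 47/3) = -54*50/3 = -900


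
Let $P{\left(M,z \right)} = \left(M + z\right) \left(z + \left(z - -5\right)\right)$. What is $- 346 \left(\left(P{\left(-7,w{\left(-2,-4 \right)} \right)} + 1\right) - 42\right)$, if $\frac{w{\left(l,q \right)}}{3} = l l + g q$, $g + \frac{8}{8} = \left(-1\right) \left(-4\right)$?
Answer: $-447032$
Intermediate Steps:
$g = 3$ ($g = -1 - -4 = -1 + 4 = 3$)
$w{\left(l,q \right)} = 3 l^{2} + 9 q$ ($w{\left(l,q \right)} = 3 \left(l l + 3 q\right) = 3 \left(l^{2} + 3 q\right) = 3 l^{2} + 9 q$)
$P{\left(M,z \right)} = \left(5 + 2 z\right) \left(M + z\right)$ ($P{\left(M,z \right)} = \left(M + z\right) \left(z + \left(z + 5\right)\right) = \left(M + z\right) \left(z + \left(5 + z\right)\right) = \left(M + z\right) \left(5 + 2 z\right) = \left(5 + 2 z\right) \left(M + z\right)$)
$- 346 \left(\left(P{\left(-7,w{\left(-2,-4 \right)} \right)} + 1\right) - 42\right) = - 346 \left(\left(\left(2 \left(3 \left(-2\right)^{2} + 9 \left(-4\right)\right)^{2} + 5 \left(-7\right) + 5 \left(3 \left(-2\right)^{2} + 9 \left(-4\right)\right) + 2 \left(-7\right) \left(3 \left(-2\right)^{2} + 9 \left(-4\right)\right)\right) + 1\right) - 42\right) = - 346 \left(\left(\left(2 \left(3 \cdot 4 - 36\right)^{2} - 35 + 5 \left(3 \cdot 4 - 36\right) + 2 \left(-7\right) \left(3 \cdot 4 - 36\right)\right) + 1\right) - 42\right) = - 346 \left(\left(\left(2 \left(12 - 36\right)^{2} - 35 + 5 \left(12 - 36\right) + 2 \left(-7\right) \left(12 - 36\right)\right) + 1\right) - 42\right) = - 346 \left(\left(\left(2 \left(-24\right)^{2} - 35 + 5 \left(-24\right) + 2 \left(-7\right) \left(-24\right)\right) + 1\right) - 42\right) = - 346 \left(\left(\left(2 \cdot 576 - 35 - 120 + 336\right) + 1\right) - 42\right) = - 346 \left(\left(\left(1152 - 35 - 120 + 336\right) + 1\right) - 42\right) = - 346 \left(\left(1333 + 1\right) - 42\right) = - 346 \left(1334 - 42\right) = \left(-346\right) 1292 = -447032$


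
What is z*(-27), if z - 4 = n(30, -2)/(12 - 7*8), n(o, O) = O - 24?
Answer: -2727/22 ≈ -123.95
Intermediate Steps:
n(o, O) = -24 + O
z = 101/22 (z = 4 + (-24 - 2)/(12 - 7*8) = 4 - 26/(12 - 56) = 4 - 26/(-44) = 4 - 26*(-1/44) = 4 + 13/22 = 101/22 ≈ 4.5909)
z*(-27) = (101/22)*(-27) = -2727/22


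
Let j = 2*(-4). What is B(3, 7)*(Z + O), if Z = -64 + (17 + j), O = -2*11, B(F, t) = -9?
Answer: 693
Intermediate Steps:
j = -8
O = -22
Z = -55 (Z = -64 + (17 - 8) = -64 + 9 = -55)
B(3, 7)*(Z + O) = -9*(-55 - 22) = -9*(-77) = 693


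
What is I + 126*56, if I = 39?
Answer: 7095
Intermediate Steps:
I + 126*56 = 39 + 126*56 = 39 + 7056 = 7095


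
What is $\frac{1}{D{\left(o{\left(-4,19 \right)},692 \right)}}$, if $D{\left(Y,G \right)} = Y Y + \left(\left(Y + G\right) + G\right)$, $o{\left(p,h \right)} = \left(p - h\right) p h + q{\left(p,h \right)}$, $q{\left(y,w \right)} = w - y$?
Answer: $\frac{1}{3139596} \approx 3.1851 \cdot 10^{-7}$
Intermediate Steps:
$o{\left(p,h \right)} = h - p + h p \left(p - h\right)$ ($o{\left(p,h \right)} = \left(p - h\right) p h + \left(h - p\right) = p \left(p - h\right) h + \left(h - p\right) = h p \left(p - h\right) + \left(h - p\right) = h - p + h p \left(p - h\right)$)
$D{\left(Y,G \right)} = Y + Y^{2} + 2 G$ ($D{\left(Y,G \right)} = Y^{2} + \left(\left(G + Y\right) + G\right) = Y^{2} + \left(Y + 2 G\right) = Y + Y^{2} + 2 G$)
$\frac{1}{D{\left(o{\left(-4,19 \right)},692 \right)}} = \frac{1}{\left(19 - -4 + 19 \left(-4\right)^{2} - - 4 \cdot 19^{2}\right) + \left(19 - -4 + 19 \left(-4\right)^{2} - - 4 \cdot 19^{2}\right)^{2} + 2 \cdot 692} = \frac{1}{\left(19 + 4 + 19 \cdot 16 - \left(-4\right) 361\right) + \left(19 + 4 + 19 \cdot 16 - \left(-4\right) 361\right)^{2} + 1384} = \frac{1}{\left(19 + 4 + 304 + 1444\right) + \left(19 + 4 + 304 + 1444\right)^{2} + 1384} = \frac{1}{1771 + 1771^{2} + 1384} = \frac{1}{1771 + 3136441 + 1384} = \frac{1}{3139596}$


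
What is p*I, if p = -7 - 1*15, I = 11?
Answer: -242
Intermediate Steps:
p = -22 (p = -7 - 15 = -22)
p*I = -22*11 = -242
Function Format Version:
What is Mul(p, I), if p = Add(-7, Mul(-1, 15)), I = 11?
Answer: -242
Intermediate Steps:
p = -22 (p = Add(-7, -15) = -22)
Mul(p, I) = Mul(-22, 11) = -242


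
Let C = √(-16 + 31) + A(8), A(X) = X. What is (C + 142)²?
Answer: (150 + √15)² ≈ 23677.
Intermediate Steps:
C = 8 + √15 (C = √(-16 + 31) + 8 = √15 + 8 = 8 + √15 ≈ 11.873)
(C + 142)² = ((8 + √15) + 142)² = (150 + √15)²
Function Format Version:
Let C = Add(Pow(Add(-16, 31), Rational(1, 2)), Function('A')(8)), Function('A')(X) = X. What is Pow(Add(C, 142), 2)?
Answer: Pow(Add(150, Pow(15, Rational(1, 2))), 2) ≈ 23677.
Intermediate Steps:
C = Add(8, Pow(15, Rational(1, 2))) (C = Add(Pow(Add(-16, 31), Rational(1, 2)), 8) = Add(Pow(15, Rational(1, 2)), 8) = Add(8, Pow(15, Rational(1, 2))) ≈ 11.873)
Pow(Add(C, 142), 2) = Pow(Add(Add(8, Pow(15, Rational(1, 2))), 142), 2) = Pow(Add(150, Pow(15, Rational(1, 2))), 2)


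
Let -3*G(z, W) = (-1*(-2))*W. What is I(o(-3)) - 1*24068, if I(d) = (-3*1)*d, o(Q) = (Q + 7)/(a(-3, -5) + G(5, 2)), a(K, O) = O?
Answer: -457256/19 ≈ -24066.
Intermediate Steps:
G(z, W) = -2*W/3 (G(z, W) = -(-1*(-2))*W/3 = -2*W/3)
o(Q) = -21/19 - 3*Q/19 (o(Q) = (Q + 7)/(-5 - 2/3*2) = (7 + Q)/(-5 - 4/3) = (7 + Q)/(-19/3) = (7 + Q)*(-3/19) = -21/19 - 3*Q/19)
I(d) = -3*d
I(o(-3)) - 1*24068 = -3*(-21/19 - 3/19*(-3)) - 1*24068 = -3*(-21/19 + 9/19) - 24068 = -3*(-12/19) - 24068 = 36/19 - 24068 = -457256/19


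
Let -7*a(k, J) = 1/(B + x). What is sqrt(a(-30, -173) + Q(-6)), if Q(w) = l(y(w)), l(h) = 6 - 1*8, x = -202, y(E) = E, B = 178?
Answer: I*sqrt(14070)/84 ≈ 1.4121*I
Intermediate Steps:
a(k, J) = 1/168 (a(k, J) = -1/(7*(178 - 202)) = -1/7/(-24) = -1/7*(-1/24) = 1/168)
l(h) = -2 (l(h) = 6 - 8 = -2)
Q(w) = -2
sqrt(a(-30, -173) + Q(-6)) = sqrt(1/168 - 2) = sqrt(-335/168) = I*sqrt(14070)/84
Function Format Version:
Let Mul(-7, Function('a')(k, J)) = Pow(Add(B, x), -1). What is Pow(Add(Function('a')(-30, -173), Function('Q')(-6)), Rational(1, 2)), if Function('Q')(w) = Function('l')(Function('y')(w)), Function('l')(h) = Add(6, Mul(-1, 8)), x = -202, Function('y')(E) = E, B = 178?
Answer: Mul(Rational(1, 84), I, Pow(14070, Rational(1, 2))) ≈ Mul(1.4121, I)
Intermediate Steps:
Function('a')(k, J) = Rational(1, 168) (Function('a')(k, J) = Mul(Rational(-1, 7), Pow(Add(178, -202), -1)) = Mul(Rational(-1, 7), Pow(-24, -1)) = Mul(Rational(-1, 7), Rational(-1, 24)) = Rational(1, 168))
Function('l')(h) = -2 (Function('l')(h) = Add(6, -8) = -2)
Function('Q')(w) = -2
Pow(Add(Function('a')(-30, -173), Function('Q')(-6)), Rational(1, 2)) = Pow(Add(Rational(1, 168), -2), Rational(1, 2)) = Pow(Rational(-335, 168), Rational(1, 2)) = Mul(Rational(1, 84), I, Pow(14070, Rational(1, 2)))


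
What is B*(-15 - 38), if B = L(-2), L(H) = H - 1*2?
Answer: 212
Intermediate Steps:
L(H) = -2 + H (L(H) = H - 2 = -2 + H)
B = -4 (B = -2 - 2 = -4)
B*(-15 - 38) = -4*(-15 - 38) = -4*(-53) = 212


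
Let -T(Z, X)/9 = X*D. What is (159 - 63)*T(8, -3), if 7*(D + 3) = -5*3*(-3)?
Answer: 62208/7 ≈ 8886.9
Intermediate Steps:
D = 24/7 (D = -3 + (-5*3*(-3))/7 = -3 + (-15*(-3))/7 = -3 + (⅐)*45 = -3 + 45/7 = 24/7 ≈ 3.4286)
T(Z, X) = -216*X/7 (T(Z, X) = -9*X*24/7 = -216*X/7)
(159 - 63)*T(8, -3) = (159 - 63)*(-216/7*(-3)) = 96*(648/7) = 62208/7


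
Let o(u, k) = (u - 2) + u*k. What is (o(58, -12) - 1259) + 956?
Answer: -943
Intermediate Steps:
o(u, k) = -2 + u + k*u (o(u, k) = (-2 + u) + k*u = -2 + u + k*u)
(o(58, -12) - 1259) + 956 = ((-2 + 58 - 12*58) - 1259) + 956 = ((-2 + 58 - 696) - 1259) + 956 = (-640 - 1259) + 956 = -1899 + 956 = -943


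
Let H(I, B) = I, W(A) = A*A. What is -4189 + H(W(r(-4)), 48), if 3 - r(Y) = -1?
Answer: -4173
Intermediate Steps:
r(Y) = 4 (r(Y) = 3 - 1*(-1) = 3 + 1 = 4)
W(A) = A²
-4189 + H(W(r(-4)), 48) = -4189 + 4² = -4189 + 16 = -4173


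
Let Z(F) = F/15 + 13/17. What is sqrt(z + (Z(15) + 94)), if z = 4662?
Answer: sqrt(1374994)/17 ≈ 68.977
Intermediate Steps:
Z(F) = 13/17 + F/15 (Z(F) = F*(1/15) + 13*(1/17) = F/15 + 13/17 = 13/17 + F/15)
sqrt(z + (Z(15) + 94)) = sqrt(4662 + ((13/17 + (1/15)*15) + 94)) = sqrt(4662 + ((13/17 + 1) + 94)) = sqrt(4662 + (30/17 + 94)) = sqrt(4662 + 1628/17) = sqrt(80882/17) = sqrt(1374994)/17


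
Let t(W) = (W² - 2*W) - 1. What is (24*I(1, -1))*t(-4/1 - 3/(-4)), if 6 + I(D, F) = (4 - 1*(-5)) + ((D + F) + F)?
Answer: 771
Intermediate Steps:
t(W) = -1 + W² - 2*W
I(D, F) = 3 + D + 2*F (I(D, F) = -6 + ((4 - 1*(-5)) + ((D + F) + F)) = -6 + ((4 + 5) + (D + 2*F)) = -6 + (9 + (D + 2*F)) = -6 + (9 + D + 2*F) = 3 + D + 2*F)
(24*I(1, -1))*t(-4/1 - 3/(-4)) = (24*(3 + 1 + 2*(-1)))*(-1 + (-4/1 - 3/(-4))² - 2*(-4/1 - 3/(-4))) = (24*(3 + 1 - 2))*(-1 + (-4*1 - 3*(-¼))² - 2*(-4*1 - 3*(-¼))) = (24*2)*(-1 + (-4 + ¾)² - 2*(-4 + ¾)) = 48*(-1 + (-13/4)² - 2*(-13/4)) = 48*(-1 + 169/16 + 13/2) = 48*(257/16) = 771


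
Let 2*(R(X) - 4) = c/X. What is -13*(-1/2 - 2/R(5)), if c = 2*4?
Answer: 143/12 ≈ 11.917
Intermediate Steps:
c = 8
R(X) = 4 + 4/X (R(X) = 4 + (8/X)/2 = 4 + 4/X)
-13*(-1/2 - 2/R(5)) = -13*(-1/2 - 2/(4 + 4/5)) = -13*(-1*½ - 2/(4 + 4*(⅕))) = -13*(-½ - 2/(4 + ⅘)) = -13*(-½ - 2/24/5) = -13*(-½ - 2*5/24) = -13*(-½ - 5/12) = -13*(-11/12) = 143/12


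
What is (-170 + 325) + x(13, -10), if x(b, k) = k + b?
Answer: 158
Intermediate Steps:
x(b, k) = b + k
(-170 + 325) + x(13, -10) = (-170 + 325) + (13 - 10) = 155 + 3 = 158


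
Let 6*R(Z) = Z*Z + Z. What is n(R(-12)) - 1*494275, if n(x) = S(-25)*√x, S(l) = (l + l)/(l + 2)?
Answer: -494275 + 50*√22/23 ≈ -4.9427e+5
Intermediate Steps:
R(Z) = Z/6 + Z²/6 (R(Z) = (Z*Z + Z)/6 = (Z² + Z)/6 = (Z + Z²)/6 = Z/6 + Z²/6)
S(l) = 2*l/(2 + l) (S(l) = (2*l)/(2 + l) = 2*l/(2 + l))
n(x) = 50*√x/23 (n(x) = (2*(-25)/(2 - 25))*√x = (2*(-25)/(-23))*√x = (2*(-25)*(-1/23))*√x = 50*√x/23)
n(R(-12)) - 1*494275 = 50*√((⅙)*(-12)*(1 - 12))/23 - 1*494275 = 50*√((⅙)*(-12)*(-11))/23 - 494275 = 50*√22/23 - 494275 = -494275 + 50*√22/23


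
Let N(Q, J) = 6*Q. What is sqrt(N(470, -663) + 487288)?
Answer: 2*sqrt(122527) ≈ 700.08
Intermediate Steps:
sqrt(N(470, -663) + 487288) = sqrt(6*470 + 487288) = sqrt(2820 + 487288) = sqrt(490108) = 2*sqrt(122527)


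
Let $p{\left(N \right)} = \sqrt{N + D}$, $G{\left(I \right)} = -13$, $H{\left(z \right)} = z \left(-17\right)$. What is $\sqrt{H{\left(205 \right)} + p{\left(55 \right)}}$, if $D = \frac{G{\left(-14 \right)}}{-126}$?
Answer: $\frac{\sqrt{-6147540 + 42 \sqrt{97202}}}{42} \approx 58.971 i$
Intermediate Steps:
$H{\left(z \right)} = - 17 z$
$D = \frac{13}{126}$ ($D = - \frac{13}{-126} = \left(-13\right) \left(- \frac{1}{126}\right) = \frac{13}{126} \approx 0.10317$)
$p{\left(N \right)} = \sqrt{\frac{13}{126} + N}$ ($p{\left(N \right)} = \sqrt{N + \frac{13}{126}} = \sqrt{\frac{13}{126} + N}$)
$\sqrt{H{\left(205 \right)} + p{\left(55 \right)}} = \sqrt{\left(-17\right) 205 + \frac{\sqrt{182 + 1764 \cdot 55}}{42}} = \sqrt{-3485 + \frac{\sqrt{182 + 97020}}{42}} = \sqrt{-3485 + \frac{\sqrt{97202}}{42}}$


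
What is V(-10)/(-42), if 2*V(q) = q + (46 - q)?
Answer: -23/42 ≈ -0.54762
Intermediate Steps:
V(q) = 23 (V(q) = (q + (46 - q))/2 = (½)*46 = 23)
V(-10)/(-42) = 23/(-42) = 23*(-1/42) = -23/42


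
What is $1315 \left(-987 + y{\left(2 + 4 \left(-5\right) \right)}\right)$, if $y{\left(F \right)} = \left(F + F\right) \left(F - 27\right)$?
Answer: $832395$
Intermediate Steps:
$y{\left(F \right)} = 2 F \left(-27 + F\right)$
$1315 \left(-987 + y{\left(2 + 4 \left(-5\right) \right)}\right) = 1315 \left(-987 + 2 \left(2 + 4 \left(-5\right)\right) \left(-27 + \left(2 + 4 \left(-5\right)\right)\right)\right) = 1315 \left(-987 + 2 \left(2 - 20\right) \left(-27 + \left(2 - 20\right)\right)\right) = 1315 \left(-987 + 2 \left(-18\right) \left(-27 - 18\right)\right) = 1315 \left(-987 + 2 \left(-18\right) \left(-45\right)\right) = 1315 \left(-987 + 1620\right) = 1315 \cdot 633 = 832395$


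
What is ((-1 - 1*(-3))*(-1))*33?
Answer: -66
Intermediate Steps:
((-1 - 1*(-3))*(-1))*33 = ((-1 + 3)*(-1))*33 = (2*(-1))*33 = -2*33 = -66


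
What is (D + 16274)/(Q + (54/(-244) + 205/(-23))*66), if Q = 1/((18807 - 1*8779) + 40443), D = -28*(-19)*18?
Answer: -183045951605/4268953123 ≈ -42.878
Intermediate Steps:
D = 9576 (D = 532*18 = 9576)
Q = 1/50471 (Q = 1/((18807 - 8779) + 40443) = 1/(10028 + 40443) = 1/50471 ≈ 1.9813e-5)
(D + 16274)/(Q + (54/(-244) + 205/(-23))*66) = (9576 + 16274)/(1/50471 + (54/(-244) + 205/(-23))*66) = 25850/(1/50471 + (54*(-1/244) + 205*(-1/23))*66) = 25850/(1/50471 + (-27/122 - 205/23)*66) = 25850/(1/50471 - 25631/2806*66) = 25850/(1/50471 - 845823/1403) = 25850/(-42689531230/70810813) = 25850*(-70810813/42689531230) = -183045951605/4268953123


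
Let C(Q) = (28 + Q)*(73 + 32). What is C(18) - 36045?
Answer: -31215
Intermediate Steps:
C(Q) = 2940 + 105*Q (C(Q) = (28 + Q)*105 = 2940 + 105*Q)
C(18) - 36045 = (2940 + 105*18) - 36045 = (2940 + 1890) - 36045 = 4830 - 36045 = -31215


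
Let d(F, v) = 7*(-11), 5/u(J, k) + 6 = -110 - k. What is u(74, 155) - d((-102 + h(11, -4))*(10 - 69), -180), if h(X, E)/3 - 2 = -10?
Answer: 20862/271 ≈ 76.982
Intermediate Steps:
h(X, E) = -24 (h(X, E) = 6 + 3*(-10) = 6 - 30 = -24)
u(J, k) = 5/(-116 - k) (u(J, k) = 5/(-6 + (-110 - k)) = 5/(-116 - k))
d(F, v) = -77
u(74, 155) - d((-102 + h(11, -4))*(10 - 69), -180) = -5/(116 + 155) - 1*(-77) = -5/271 + 77 = 20862/271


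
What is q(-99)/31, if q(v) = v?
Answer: -99/31 ≈ -3.1936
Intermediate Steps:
q(-99)/31 = -99/31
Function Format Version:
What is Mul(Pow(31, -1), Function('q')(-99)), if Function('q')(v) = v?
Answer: Rational(-99, 31) ≈ -3.1936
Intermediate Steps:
Mul(Pow(31, -1), Function('q')(-99)) = Mul(Pow(31, -1), -99) = Mul(Rational(1, 31), -99) = Rational(-99, 31)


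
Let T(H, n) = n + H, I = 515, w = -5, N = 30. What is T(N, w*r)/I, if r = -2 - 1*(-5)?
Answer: 3/103 ≈ 0.029126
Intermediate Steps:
r = 3 (r = -2 + 5 = 3)
T(H, n) = H + n
T(N, w*r)/I = (30 - 5*3)/515 = (30 - 15)*(1/515) = 15*(1/515) = 3/103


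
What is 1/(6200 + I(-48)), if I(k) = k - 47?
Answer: 1/6105 ≈ 0.00016380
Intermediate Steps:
I(k) = -47 + k
1/(6200 + I(-48)) = 1/(6200 + (-47 - 48)) = 1/(6200 - 95) = 1/6105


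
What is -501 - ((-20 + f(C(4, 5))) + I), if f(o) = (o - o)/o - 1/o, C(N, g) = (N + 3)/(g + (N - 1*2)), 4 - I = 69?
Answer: -415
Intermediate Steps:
I = -65 (I = 4 - 1*69 = 4 - 69 = -65)
C(N, g) = (3 + N)/(-2 + N + g) (C(N, g) = (3 + N)/(g + (N - 2)) = (3 + N)/(g + (-2 + N)) = (3 + N)/(-2 + N + g))
f(o) = -1/o (f(o) = 0/o - 1/o = 0 - 1/o = -1/o)
-501 - ((-20 + f(C(4, 5))) + I) = -501 - ((-20 - 1/((3 + 4)/(-2 + 4 + 5))) - 65) = -501 - ((-20 - 1/(7/7)) - 65) = -501 - ((-20 - 1/((⅐)*7)) - 65) = -501 - ((-20 - 1/1) - 65) = -501 - ((-20 - 1*1) - 65) = -501 - ((-20 - 1) - 65) = -501 - (-21 - 65) = -501 - 1*(-86) = -501 + 86 = -415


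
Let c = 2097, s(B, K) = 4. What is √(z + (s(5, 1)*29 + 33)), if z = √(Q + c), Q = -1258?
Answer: √(149 + √839) ≈ 13.340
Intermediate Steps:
z = √839 (z = √(-1258 + 2097) = √839 ≈ 28.965)
√(z + (s(5, 1)*29 + 33)) = √(√839 + (4*29 + 33)) = √(√839 + (116 + 33)) = √(√839 + 149) = √(149 + √839)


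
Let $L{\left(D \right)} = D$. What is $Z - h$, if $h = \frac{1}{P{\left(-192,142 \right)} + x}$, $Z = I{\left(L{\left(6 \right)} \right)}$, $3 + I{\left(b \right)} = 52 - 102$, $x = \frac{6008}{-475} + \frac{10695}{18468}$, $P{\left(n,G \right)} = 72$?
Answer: $- \frac{488990549}{9223333} \approx -53.017$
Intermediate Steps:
$x = - \frac{1857467}{153900}$ ($x = 6008 \left(- \frac{1}{475}\right) + 10695 \cdot \frac{1}{18468} = - \frac{6008}{475} + \frac{3565}{6156} = - \frac{1857467}{153900} \approx -12.069$)
$I{\left(b \right)} = -53$ ($I{\left(b \right)} = -3 + \left(52 - 102\right) = -3 - 50 = -53$)
$Z = -53$
$h = \frac{153900}{9223333}$ ($h = \frac{1}{72 - \frac{1857467}{153900}} = \frac{1}{\frac{9223333}{153900}} = \frac{153900}{9223333} \approx 0.016686$)
$Z - h = -53 - \frac{153900}{9223333} = - \frac{488990549}{9223333}$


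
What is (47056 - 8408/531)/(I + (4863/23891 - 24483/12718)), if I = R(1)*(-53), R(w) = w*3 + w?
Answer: -7589558505166064/34482275624925 ≈ -220.10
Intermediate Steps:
R(w) = 4*w (R(w) = 3*w + w = 4*w)
I = -212 (I = (4*1)*(-53) = 4*(-53) = -212)
(47056 - 8408/531)/(I + (4863/23891 - 24483/12718)) = (47056 - 8408/531)/(-212 + (4863/23891 - 24483/12718)) = 24978328/(531*(-212 - 523075719/303845738)) = 24978328/(531*(-64938372175/303845738)) = (24978328/531)*(-303845738/64938372175) = -7589558505166064/34482275624925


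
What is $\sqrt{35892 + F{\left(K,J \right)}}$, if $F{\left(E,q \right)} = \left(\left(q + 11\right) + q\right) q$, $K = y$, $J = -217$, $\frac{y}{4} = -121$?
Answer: $3 \sqrt{14187} \approx 357.33$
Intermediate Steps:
$y = -484$ ($y = 4 \left(-121\right) = -484$)
$K = -484$
$F{\left(E,q \right)} = q \left(11 + 2 q\right)$ ($F{\left(E,q \right)} = \left(\left(11 + q\right) + q\right) q = \left(11 + 2 q\right) q = q \left(11 + 2 q\right)$)
$\sqrt{35892 + F{\left(K,J \right)}} = \sqrt{35892 - 217 \left(11 + 2 \left(-217\right)\right)} = \sqrt{35892 - 217 \left(11 - 434\right)} = \sqrt{35892 - -91791} = \sqrt{35892 + 91791} = \sqrt{127683} = 3 \sqrt{14187}$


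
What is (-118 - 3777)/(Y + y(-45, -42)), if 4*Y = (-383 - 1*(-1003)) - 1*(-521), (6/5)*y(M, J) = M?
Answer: -15580/991 ≈ -15.721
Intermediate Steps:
y(M, J) = 5*M/6
Y = 1141/4 (Y = ((-383 - 1*(-1003)) - 1*(-521))/4 = ((-383 + 1003) + 521)/4 = (620 + 521)/4 = (¼)*1141 = 1141/4 ≈ 285.25)
(-118 - 3777)/(Y + y(-45, -42)) = (-118 - 3777)/(1141/4 + (⅚)*(-45)) = -3895/(1141/4 - 75/2) = -3895/991/4 = -3895*4/991 = -15580/991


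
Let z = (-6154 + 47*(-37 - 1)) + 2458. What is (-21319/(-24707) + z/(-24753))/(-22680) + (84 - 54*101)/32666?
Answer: -37253020067580473/226546245626115240 ≈ -0.16444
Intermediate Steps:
z = -5482 (z = (-6154 + 47*(-38)) + 2458 = (-6154 - 1786) + 2458 = -7940 + 2458 = -5482)
(-21319/(-24707) + z/(-24753))/(-22680) + (84 - 54*101)/32666 = (-21319/(-24707) - 5482/(-24753))/(-22680) + (84 - 54*101)/32666 = (-21319*(-1/24707) - 5482*(-1/24753))*(-1/22680) + (84 - 5454)*(1/32666) = (21319/24707 + 5482/24753)*(-1/22680) - 5370*1/32666 = (663152981/611572371)*(-1/22680) - 2685/16333 = -663152981/13870461374280 - 2685/16333 = -37253020067580473/226546245626115240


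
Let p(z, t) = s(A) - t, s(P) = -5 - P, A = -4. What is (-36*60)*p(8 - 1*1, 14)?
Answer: 32400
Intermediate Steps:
p(z, t) = -1 - t (p(z, t) = (-5 - 1*(-4)) - t = (-5 + 4) - t = -1 - t)
(-36*60)*p(8 - 1*1, 14) = (-36*60)*(-1 - 1*14) = -2160*(-1 - 14) = -2160*(-15) = 32400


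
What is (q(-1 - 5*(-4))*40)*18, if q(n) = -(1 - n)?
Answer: 12960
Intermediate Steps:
q(n) = -1 + n
(q(-1 - 5*(-4))*40)*18 = ((-1 + (-1 - 5*(-4)))*40)*18 = ((-1 + (-1 + 20))*40)*18 = ((-1 + 19)*40)*18 = (18*40)*18 = 720*18 = 12960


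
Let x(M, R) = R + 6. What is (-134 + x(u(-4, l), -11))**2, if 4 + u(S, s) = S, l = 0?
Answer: 19321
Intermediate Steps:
u(S, s) = -4 + S
x(M, R) = 6 + R
(-134 + x(u(-4, l), -11))**2 = (-134 + (6 - 11))**2 = (-134 - 5)**2 = (-139)**2 = 19321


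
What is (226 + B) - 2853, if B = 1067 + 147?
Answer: -1413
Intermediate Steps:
B = 1214
(226 + B) - 2853 = (226 + 1214) - 2853 = 1440 - 2853 = -1413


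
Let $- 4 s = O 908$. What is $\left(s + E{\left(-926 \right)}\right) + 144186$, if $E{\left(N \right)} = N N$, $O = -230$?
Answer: $1053872$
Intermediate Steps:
$s = 52210$ ($s = - \frac{\left(-230\right) 908}{4} = \left(- \frac{1}{4}\right) \left(-208840\right) = 52210$)
$E{\left(N \right)} = N^{2}$
$\left(s + E{\left(-926 \right)}\right) + 144186 = \left(52210 + \left(-926\right)^{2}\right) + 144186 = \left(52210 + 857476\right) + 144186 = 909686 + 144186 = 1053872$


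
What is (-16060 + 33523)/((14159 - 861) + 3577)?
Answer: 5821/5625 ≈ 1.0348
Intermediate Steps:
(-16060 + 33523)/((14159 - 861) + 3577) = 17463/(13298 + 3577) = 17463/16875 = 17463*(1/16875) = 5821/5625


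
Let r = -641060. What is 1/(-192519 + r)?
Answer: -1/833579 ≈ -1.1996e-6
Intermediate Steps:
1/(-192519 + r) = 1/(-192519 - 641060) = 1/(-833579) = -1/833579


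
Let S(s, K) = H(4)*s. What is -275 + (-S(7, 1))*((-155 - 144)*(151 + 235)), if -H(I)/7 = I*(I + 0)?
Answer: -90484851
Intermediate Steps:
H(I) = -7*I**2 (H(I) = -7*I*(I + 0) = -7*I*I = -7*I**2)
S(s, K) = -112*s (S(s, K) = (-7*4**2)*s = (-7*16)*s = -112*s)
-275 + (-S(7, 1))*((-155 - 144)*(151 + 235)) = -275 + (-(-112)*7)*((-155 - 144)*(151 + 235)) = -275 + (-1*(-784))*(-299*386) = -275 + 784*(-115414) = -275 - 90484576 = -90484851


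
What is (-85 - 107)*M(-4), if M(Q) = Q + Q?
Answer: 1536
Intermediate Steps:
M(Q) = 2*Q
(-85 - 107)*M(-4) = (-85 - 107)*(2*(-4)) = -192*(-8) = 1536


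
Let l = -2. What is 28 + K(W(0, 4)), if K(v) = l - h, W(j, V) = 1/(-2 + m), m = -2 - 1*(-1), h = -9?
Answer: 35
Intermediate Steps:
m = -1 (m = -2 + 1 = -1)
W(j, V) = -⅓ (W(j, V) = 1/(-2 - 1) = 1/(-3) = -⅓)
K(v) = 7 (K(v) = -2 - 1*(-9) = -2 + 9 = 7)
28 + K(W(0, 4)) = 28 + 7 = 35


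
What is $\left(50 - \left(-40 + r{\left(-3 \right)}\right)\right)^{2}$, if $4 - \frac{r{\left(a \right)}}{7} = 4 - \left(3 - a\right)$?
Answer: $2304$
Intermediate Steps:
$r{\left(a \right)} = 21 - 7 a$ ($r{\left(a \right)} = 28 - 7 \left(4 - \left(3 - a\right)\right) = 28 - 7 \left(4 + \left(-3 + a\right)\right) = 28 - 7 \left(1 + a\right) = 28 - \left(7 + 7 a\right) = 21 - 7 a$)
$\left(50 - \left(-40 + r{\left(-3 \right)}\right)\right)^{2} = \left(50 + \left(40 - \left(21 - -21\right)\right)\right)^{2} = \left(50 + \left(40 - \left(21 + 21\right)\right)\right)^{2} = \left(50 + \left(40 - 42\right)\right)^{2} = \left(50 - 2\right)^{2} = 48^{2} = 2304$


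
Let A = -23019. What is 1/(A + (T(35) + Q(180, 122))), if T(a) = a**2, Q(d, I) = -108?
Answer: -1/21902 ≈ -4.5658e-5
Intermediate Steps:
1/(A + (T(35) + Q(180, 122))) = 1/(-23019 + (35**2 - 108)) = 1/(-23019 + (1225 - 108)) = 1/(-23019 + 1117) = 1/(-21902) = -1/21902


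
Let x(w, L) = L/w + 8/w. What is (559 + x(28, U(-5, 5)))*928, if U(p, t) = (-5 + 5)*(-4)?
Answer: 3633120/7 ≈ 5.1902e+5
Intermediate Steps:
U(p, t) = 0 (U(p, t) = 0*(-4) = 0)
x(w, L) = 8/w + L/w
(559 + x(28, U(-5, 5)))*928 = (559 + (8 + 0)/28)*928 = (559 + (1/28)*8)*928 = (559 + 2/7)*928 = (3915/7)*928 = 3633120/7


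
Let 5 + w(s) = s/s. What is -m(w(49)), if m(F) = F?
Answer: 4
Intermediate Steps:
w(s) = -4 (w(s) = -5 + s/s = -5 + 1 = -4)
-m(w(49)) = -1*(-4) = 4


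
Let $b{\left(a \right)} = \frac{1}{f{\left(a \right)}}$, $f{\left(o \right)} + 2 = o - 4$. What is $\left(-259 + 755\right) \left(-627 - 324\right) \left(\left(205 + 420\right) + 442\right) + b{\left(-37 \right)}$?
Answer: $- \frac{21641884177}{43} \approx -5.033 \cdot 10^{8}$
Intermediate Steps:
$f{\left(o \right)} = -6 + o$ ($f{\left(o \right)} = -2 + \left(o - 4\right) = -2 + \left(-4 + o\right) = -6 + o$)
$b{\left(a \right)} = \frac{1}{-6 + a}$
$\left(-259 + 755\right) \left(-627 - 324\right) \left(\left(205 + 420\right) + 442\right) + b{\left(-37 \right)} = \left(-259 + 755\right) \left(-627 - 324\right) \left(\left(205 + 420\right) + 442\right) + \frac{1}{-6 - 37} = 496 \left(-951\right) \left(625 + 442\right) + \frac{1}{-43} = \left(-471696\right) 1067 - \frac{1}{43} = -503299632 - \frac{1}{43} = - \frac{21641884177}{43}$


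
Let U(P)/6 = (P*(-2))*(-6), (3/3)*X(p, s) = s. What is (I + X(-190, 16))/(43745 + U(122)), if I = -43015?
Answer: -42999/52529 ≈ -0.81858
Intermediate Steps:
X(p, s) = s
U(P) = 72*P (U(P) = 6*((P*(-2))*(-6)) = 6*(-2*P*(-6)) = 6*(12*P) = 72*P)
(I + X(-190, 16))/(43745 + U(122)) = (-43015 + 16)/(43745 + 72*122) = -42999/(43745 + 8784) = -42999/52529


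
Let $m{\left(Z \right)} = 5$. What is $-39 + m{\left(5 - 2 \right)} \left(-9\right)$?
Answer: $-84$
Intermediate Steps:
$-39 + m{\left(5 - 2 \right)} \left(-9\right) = -39 + 5 \left(-9\right) = -39 - 45 = -84$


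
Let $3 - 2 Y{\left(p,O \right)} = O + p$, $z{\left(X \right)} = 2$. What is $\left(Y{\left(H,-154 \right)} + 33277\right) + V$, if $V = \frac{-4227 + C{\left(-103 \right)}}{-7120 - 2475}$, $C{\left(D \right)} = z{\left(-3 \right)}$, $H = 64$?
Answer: $\frac{127897283}{3838} \approx 33324.0$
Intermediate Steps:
$C{\left(D \right)} = 2$
$Y{\left(p,O \right)} = \frac{3}{2} - \frac{O}{2} - \frac{p}{2}$ ($Y{\left(p,O \right)} = \frac{3}{2} - \frac{O + p}{2} = \frac{3}{2} - \left(\frac{O}{2} + \frac{p}{2}\right) = \frac{3}{2} - \frac{O}{2} - \frac{p}{2}$)
$V = \frac{845}{1919}$ ($V = \frac{-4227 + 2}{-7120 - 2475} = - \frac{4225}{-7120 - 2475} = - \frac{4225}{-9595} = \left(-4225\right) \left(- \frac{1}{9595}\right) = \frac{845}{1919} \approx 0.44033$)
$\left(Y{\left(H,-154 \right)} + 33277\right) + V = \left(\left(\frac{3}{2} - -77 - 32\right) + 33277\right) + \frac{845}{1919} = \left(\left(\frac{3}{2} + 77 - 32\right) + 33277\right) + \frac{845}{1919} = \left(\frac{93}{2} + 33277\right) + \frac{845}{1919} = \frac{66647}{2} + \frac{845}{1919} = \frac{127897283}{3838}$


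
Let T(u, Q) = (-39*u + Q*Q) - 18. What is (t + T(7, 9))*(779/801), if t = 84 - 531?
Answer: -56867/89 ≈ -638.96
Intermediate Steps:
t = -447
T(u, Q) = -18 + Q**2 - 39*u (T(u, Q) = (-39*u + Q**2) - 18 = (Q**2 - 39*u) - 18 = -18 + Q**2 - 39*u)
(t + T(7, 9))*(779/801) = (-447 + (-18 + 9**2 - 39*7))*(779/801) = (-447 + (-18 + 81 - 273))*(779*(1/801)) = (-447 - 210)*(779/801) = -657*779/801 = -56867/89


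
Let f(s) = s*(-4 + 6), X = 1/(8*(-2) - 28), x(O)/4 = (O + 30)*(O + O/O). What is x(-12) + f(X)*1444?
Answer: -9434/11 ≈ -857.64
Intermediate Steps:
x(O) = 4*(1 + O)*(30 + O) (x(O) = 4*((O + 30)*(O + O/O)) = 4*((30 + O)*(O + 1)) = 4*((30 + O)*(1 + O)) = 4*((1 + O)*(30 + O)) = 4*(1 + O)*(30 + O))
X = -1/44 (X = 1/(-16 - 28) = 1/(-44) = -1/44 ≈ -0.022727)
f(s) = 2*s (f(s) = s*2 = 2*s)
x(-12) + f(X)*1444 = (120 + 4*(-12)² + 124*(-12)) + (2*(-1/44))*1444 = (120 + 4*144 - 1488) - 1/22*1444 = (120 + 576 - 1488) - 722/11 = -792 - 722/11 = -9434/11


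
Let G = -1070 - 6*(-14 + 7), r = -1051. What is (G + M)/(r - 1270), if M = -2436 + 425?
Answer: 3039/2321 ≈ 1.3093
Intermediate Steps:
M = -2011
G = -1028 (G = -1070 - 6*(-7) = -1070 - 1*(-42) = -1070 + 42 = -1028)
(G + M)/(r - 1270) = (-1028 - 2011)/(-1051 - 1270) = -3039/(-2321) = -3039*(-1/2321) = 3039/2321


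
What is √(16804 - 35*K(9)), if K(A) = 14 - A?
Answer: √16629 ≈ 128.95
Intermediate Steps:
√(16804 - 35*K(9)) = √(16804 - 35*(14 - 1*9)) = √(16804 - 35*(14 - 9)) = √(16804 - 35*5) = √(16804 - 175) = √16629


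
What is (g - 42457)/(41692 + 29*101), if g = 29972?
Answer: -12485/44621 ≈ -0.27980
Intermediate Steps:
(g - 42457)/(41692 + 29*101) = (29972 - 42457)/(41692 + 29*101) = -12485/(41692 + 2929) = -12485/44621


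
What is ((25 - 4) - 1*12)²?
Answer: 81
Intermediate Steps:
((25 - 4) - 1*12)² = (21 - 12)² = 9² = 81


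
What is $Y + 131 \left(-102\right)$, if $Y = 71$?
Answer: $-13291$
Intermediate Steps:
$Y + 131 \left(-102\right) = 71 + 131 \left(-102\right) = 71 - 13362 = -13291$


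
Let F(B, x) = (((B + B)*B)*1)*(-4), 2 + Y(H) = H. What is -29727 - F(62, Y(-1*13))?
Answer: 1025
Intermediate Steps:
Y(H) = -2 + H
F(B, x) = -8*B² (F(B, x) = (((2*B)*B)*1)*(-4) = ((2*B²)*1)*(-4) = (2*B²)*(-4) = -8*B²)
-29727 - F(62, Y(-1*13)) = -29727 - (-8)*62² = -29727 - (-8)*3844 = -29727 - 1*(-30752) = -29727 + 30752 = 1025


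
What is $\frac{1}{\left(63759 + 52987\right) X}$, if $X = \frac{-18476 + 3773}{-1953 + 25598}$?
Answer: $- \frac{23645}{1716516438} \approx -1.3775 \cdot 10^{-5}$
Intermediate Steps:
$X = - \frac{14703}{23645} \approx -0.62182$
$\frac{1}{\left(63759 + 52987\right) X} = \frac{1}{\left(63759 + 52987\right) \left(- \frac{14703}{23645}\right)} = \frac{1}{116746} \left(- \frac{23645}{14703}\right) = - \frac{23645}{1716516438}$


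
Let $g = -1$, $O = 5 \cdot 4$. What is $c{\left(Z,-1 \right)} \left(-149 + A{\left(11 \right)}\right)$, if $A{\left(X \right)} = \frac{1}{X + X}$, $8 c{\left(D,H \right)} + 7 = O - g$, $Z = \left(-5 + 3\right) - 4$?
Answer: $- \frac{22939}{88} \approx -260.67$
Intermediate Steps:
$Z = -6$ ($Z = -2 - 4 = -6$)
$O = 20$
$c{\left(D,H \right)} = \frac{7}{4}$ ($c{\left(D,H \right)} = - \frac{7}{8} + \frac{20 - -1}{8} = - \frac{7}{8} + \frac{20 + 1}{8} = - \frac{7}{8} + \frac{1}{8} \cdot 21 = - \frac{7}{8} + \frac{21}{8} = \frac{7}{4}$)
$A{\left(X \right)} = \frac{1}{2 X}$
$c{\left(Z,-1 \right)} \left(-149 + A{\left(11 \right)}\right) = \frac{7 \left(-149 + \frac{1}{2 \cdot 11}\right)}{4} = \frac{7 \left(-149 + \frac{1}{2} \cdot \frac{1}{11}\right)}{4} = \frac{7 \left(-149 + \frac{1}{22}\right)}{4} = \frac{7}{4} \left(- \frac{3277}{22}\right) = - \frac{22939}{88}$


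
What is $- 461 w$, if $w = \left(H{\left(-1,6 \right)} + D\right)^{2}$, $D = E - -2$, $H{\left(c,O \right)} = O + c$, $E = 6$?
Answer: $-77909$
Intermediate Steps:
$D = 8$ ($D = 6 - -2 = 6 + 2 = 8$)
$w = 169$ ($w = \left(\left(6 - 1\right) + 8\right)^{2} = \left(5 + 8\right)^{2} = 13^{2} = 169$)
$- 461 w = \left(-461\right) 169 = -77909$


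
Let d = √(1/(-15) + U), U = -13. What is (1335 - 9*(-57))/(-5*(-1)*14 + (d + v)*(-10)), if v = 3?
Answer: 2772/109 + 3234*I*√15/545 ≈ 25.431 + 22.982*I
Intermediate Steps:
d = 14*I*√15/15 (d = √(1/(-15) - 13) = √(-1/15 - 13) = √(-196/15) = 14*I*√15/15 ≈ 3.6148*I)
(1335 - 9*(-57))/(-5*(-1)*14 + (d + v)*(-10)) = (1335 - 9*(-57))/(-5*(-1)*14 + (14*I*√15/15 + 3)*(-10)) = (1335 + 513)/(5*14 + (3 + 14*I*√15/15)*(-10)) = 1848/(70 + (-30 - 28*I*√15/3)) = 1848/(40 - 28*I*√15/3)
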